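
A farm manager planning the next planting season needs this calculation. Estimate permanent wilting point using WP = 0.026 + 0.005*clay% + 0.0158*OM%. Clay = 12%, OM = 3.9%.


WP = 0.026 + 0.005*12 + 0.0158*3.9
   = 0.026 + 0.0600 + 0.0616
   = 0.1476


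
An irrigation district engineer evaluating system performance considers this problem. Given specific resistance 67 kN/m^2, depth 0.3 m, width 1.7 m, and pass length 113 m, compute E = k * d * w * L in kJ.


E = k * d * w * L
  = 67 * 0.3 * 1.7 * 113
  = 3861.21 kJ


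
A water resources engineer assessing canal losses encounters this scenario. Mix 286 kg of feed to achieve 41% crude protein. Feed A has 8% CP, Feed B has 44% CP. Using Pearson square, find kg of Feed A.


parts_A = CP_b - target = 44 - 41 = 3
parts_B = target - CP_a = 41 - 8 = 33
total_parts = 3 + 33 = 36
Feed A = 286 * 3 / 36 = 23.83 kg
Feed B = 286 * 33 / 36 = 262.17 kg

23.83 kg


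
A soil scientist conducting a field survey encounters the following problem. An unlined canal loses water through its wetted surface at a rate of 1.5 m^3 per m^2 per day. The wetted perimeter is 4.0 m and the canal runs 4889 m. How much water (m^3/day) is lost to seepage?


S = C * P * L
  = 1.5 * 4.0 * 4889
  = 29334 m^3/day


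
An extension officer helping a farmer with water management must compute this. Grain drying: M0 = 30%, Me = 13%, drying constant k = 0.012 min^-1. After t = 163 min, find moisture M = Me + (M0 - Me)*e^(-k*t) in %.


M = Me + (M0 - Me) * e^(-k*t)
  = 13 + (30 - 13) * e^(-0.012*163)
  = 13 + 17 * e^(-1.956)
  = 13 + 17 * 0.14142
  = 13 + 2.4042
  = 15.40%


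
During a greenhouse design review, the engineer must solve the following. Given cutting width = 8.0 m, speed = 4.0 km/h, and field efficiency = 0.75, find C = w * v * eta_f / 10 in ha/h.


C = w * v * eta_f / 10
  = 8.0 * 4.0 * 0.75 / 10
  = 24 / 10
  = 2.40 ha/h


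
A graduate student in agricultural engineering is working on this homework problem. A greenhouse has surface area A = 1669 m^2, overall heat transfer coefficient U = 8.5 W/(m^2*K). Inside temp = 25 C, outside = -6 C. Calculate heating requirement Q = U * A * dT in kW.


dT = 25 - (-6) = 31 K
Q = U * A * dT
  = 8.5 * 1669 * 31
  = 439781.50 W = 439.78 kW


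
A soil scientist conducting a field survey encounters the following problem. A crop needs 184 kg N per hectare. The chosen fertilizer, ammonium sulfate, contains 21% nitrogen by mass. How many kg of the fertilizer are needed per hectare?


Rate = N_required / (N_content / 100)
     = 184 / (21 / 100)
     = 184 / 0.21
     = 876.19 kg/ha


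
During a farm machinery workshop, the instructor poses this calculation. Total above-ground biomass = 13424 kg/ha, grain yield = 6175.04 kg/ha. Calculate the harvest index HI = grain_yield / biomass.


HI = grain_yield / biomass
   = 6175.04 / 13424
   = 0.46


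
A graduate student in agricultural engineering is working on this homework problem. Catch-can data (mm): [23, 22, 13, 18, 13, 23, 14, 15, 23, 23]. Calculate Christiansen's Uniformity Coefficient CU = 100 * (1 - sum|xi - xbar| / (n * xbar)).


xbar = 187 / 10 = 18.700
sum|xi - xbar| = 41
CU = 100 * (1 - 41 / (10 * 18.700))
   = 100 * (1 - 0.2193)
   = 78.07%


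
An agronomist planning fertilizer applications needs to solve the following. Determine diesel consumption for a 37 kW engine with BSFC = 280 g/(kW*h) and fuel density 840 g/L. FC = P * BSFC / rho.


FC = P * BSFC / rho_fuel
   = 37 * 280 / 840
   = 10360 / 840
   = 12.33 L/h


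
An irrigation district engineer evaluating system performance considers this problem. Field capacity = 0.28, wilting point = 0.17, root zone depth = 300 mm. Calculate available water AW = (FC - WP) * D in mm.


AW = (FC - WP) * D
   = (0.28 - 0.17) * 300
   = 0.11 * 300
   = 33 mm


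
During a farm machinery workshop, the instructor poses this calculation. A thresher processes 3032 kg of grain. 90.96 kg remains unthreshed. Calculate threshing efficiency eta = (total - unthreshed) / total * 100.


eta = (total - unthreshed) / total * 100
    = (3032 - 90.96) / 3032 * 100
    = 2941.04 / 3032 * 100
    = 97%


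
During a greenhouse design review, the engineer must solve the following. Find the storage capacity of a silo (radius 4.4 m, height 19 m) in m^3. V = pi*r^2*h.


V = pi * r^2 * h
  = pi * 4.4^2 * 19
  = pi * 19.36 * 19
  = 1155.60 m^3


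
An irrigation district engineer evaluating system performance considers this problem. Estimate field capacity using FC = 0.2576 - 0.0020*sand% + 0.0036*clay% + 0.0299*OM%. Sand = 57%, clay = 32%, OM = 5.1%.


FC = 0.2576 - 0.0020*57 + 0.0036*32 + 0.0299*5.1
   = 0.2576 - 0.1140 + 0.1152 + 0.1525
   = 0.4113


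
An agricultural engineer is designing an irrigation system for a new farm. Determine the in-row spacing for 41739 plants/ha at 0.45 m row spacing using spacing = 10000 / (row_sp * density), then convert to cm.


spacing = 10000 / (row_sp * density)
        = 10000 / (0.45 * 41739)
        = 10000 / 18782.55
        = 0.53241 m = 53.24 cm


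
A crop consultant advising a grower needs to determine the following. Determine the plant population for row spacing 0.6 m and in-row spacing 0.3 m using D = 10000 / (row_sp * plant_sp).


D = 10000 / (row_sp * plant_sp)
  = 10000 / (0.6 * 0.3)
  = 10000 / 0.1800
  = 55555.56 plants/ha


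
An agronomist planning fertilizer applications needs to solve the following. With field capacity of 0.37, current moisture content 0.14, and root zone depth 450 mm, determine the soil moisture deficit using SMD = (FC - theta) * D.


SMD = (FC - theta) * D
    = (0.37 - 0.14) * 450
    = 0.230 * 450
    = 103.50 mm


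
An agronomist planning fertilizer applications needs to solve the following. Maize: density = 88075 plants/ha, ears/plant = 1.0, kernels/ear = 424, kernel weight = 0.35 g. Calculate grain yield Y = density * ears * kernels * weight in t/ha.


Y = density * ears * kernels * kw
  = 88075 * 1.0 * 424 * 0.35 g/ha
  = 13070330 g/ha
  = 13070.33 kg/ha = 13.07 t/ha


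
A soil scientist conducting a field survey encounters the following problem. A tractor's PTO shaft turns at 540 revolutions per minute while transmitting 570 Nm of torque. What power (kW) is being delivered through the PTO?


P = 2*pi*n*T / 60000
  = 2*pi * 540 * 570 / 60000
  = 1933964.44 / 60000
  = 32.23 kW


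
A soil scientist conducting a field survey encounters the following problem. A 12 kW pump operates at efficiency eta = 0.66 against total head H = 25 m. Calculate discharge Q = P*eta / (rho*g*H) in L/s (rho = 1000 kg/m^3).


Q = (P * 1000 * eta) / (rho * g * H)
  = (12 * 1000 * 0.66) / (1000 * 9.81 * 25)
  = 7920 / 245250
  = 0.03229 m^3/s = 32.29 L/s


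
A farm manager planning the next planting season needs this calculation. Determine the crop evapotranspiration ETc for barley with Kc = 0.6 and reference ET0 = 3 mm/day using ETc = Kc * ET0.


ETc = Kc * ET0
    = 0.6 * 3
    = 1.80 mm/day


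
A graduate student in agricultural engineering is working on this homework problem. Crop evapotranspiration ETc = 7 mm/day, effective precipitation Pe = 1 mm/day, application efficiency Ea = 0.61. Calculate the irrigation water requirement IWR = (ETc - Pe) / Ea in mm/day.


IWR = (ETc - Pe) / Ea
    = (7 - 1) / 0.61
    = 6 / 0.61
    = 9.84 mm/day


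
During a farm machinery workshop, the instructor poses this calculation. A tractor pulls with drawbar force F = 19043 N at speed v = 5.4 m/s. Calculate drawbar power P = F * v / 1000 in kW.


P = F * v / 1000
  = 19043 * 5.4 / 1000
  = 102832.20 / 1000
  = 102.83 kW


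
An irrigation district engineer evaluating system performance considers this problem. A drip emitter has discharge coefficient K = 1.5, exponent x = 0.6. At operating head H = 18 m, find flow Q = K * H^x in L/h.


Q = K * H^x
  = 1.5 * 18^0.6
  = 1.5 * 5.6645
  = 8.50 L/h


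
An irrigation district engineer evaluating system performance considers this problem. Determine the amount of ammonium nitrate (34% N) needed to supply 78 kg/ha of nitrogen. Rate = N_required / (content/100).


Rate = N_required / (N_content / 100)
     = 78 / (34 / 100)
     = 78 / 0.34
     = 229.41 kg/ha


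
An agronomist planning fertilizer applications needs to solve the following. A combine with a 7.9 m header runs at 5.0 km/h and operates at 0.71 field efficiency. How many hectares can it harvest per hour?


C = w * v * eta_f / 10
  = 7.9 * 5.0 * 0.71 / 10
  = 28.05 / 10
  = 2.80 ha/h


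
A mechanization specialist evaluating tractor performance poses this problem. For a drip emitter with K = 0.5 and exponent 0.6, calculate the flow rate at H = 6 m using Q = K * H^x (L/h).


Q = K * H^x
  = 0.5 * 6^0.6
  = 0.5 * 2.9302
  = 1.47 L/h


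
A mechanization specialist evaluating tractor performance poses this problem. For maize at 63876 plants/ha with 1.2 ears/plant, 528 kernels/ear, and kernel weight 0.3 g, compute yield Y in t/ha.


Y = density * ears * kernels * kw
  = 63876 * 1.2 * 528 * 0.3 g/ha
  = 12141550.08 g/ha
  = 12141.55 kg/ha = 12.14 t/ha


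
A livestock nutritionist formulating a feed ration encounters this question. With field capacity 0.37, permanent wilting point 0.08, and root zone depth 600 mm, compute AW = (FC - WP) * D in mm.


AW = (FC - WP) * D
   = (0.37 - 0.08) * 600
   = 0.29 * 600
   = 174 mm


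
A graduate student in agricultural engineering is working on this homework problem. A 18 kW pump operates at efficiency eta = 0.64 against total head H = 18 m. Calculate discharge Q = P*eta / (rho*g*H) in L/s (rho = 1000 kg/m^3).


Q = (P * 1000 * eta) / (rho * g * H)
  = (18 * 1000 * 0.64) / (1000 * 9.81 * 18)
  = 11520 / 176580
  = 0.06524 m^3/s = 65.24 L/s


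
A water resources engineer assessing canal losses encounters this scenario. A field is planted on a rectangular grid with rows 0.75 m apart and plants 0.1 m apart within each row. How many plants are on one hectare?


D = 10000 / (row_sp * plant_sp)
  = 10000 / (0.75 * 0.1)
  = 10000 / 0.0750
  = 133333.33 plants/ha


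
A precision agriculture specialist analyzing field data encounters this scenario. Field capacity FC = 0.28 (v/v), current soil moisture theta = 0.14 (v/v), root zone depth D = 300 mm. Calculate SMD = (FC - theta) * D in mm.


SMD = (FC - theta) * D
    = (0.28 - 0.14) * 300
    = 0.140 * 300
    = 42 mm


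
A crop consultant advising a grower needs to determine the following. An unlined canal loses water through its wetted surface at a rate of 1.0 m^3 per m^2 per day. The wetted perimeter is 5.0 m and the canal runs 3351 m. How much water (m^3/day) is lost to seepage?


S = C * P * L
  = 1.0 * 5.0 * 3351
  = 16755 m^3/day


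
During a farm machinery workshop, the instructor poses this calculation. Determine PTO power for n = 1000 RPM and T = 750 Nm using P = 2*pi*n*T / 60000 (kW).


P = 2*pi*n*T / 60000
  = 2*pi * 1000 * 750 / 60000
  = 4712388.98 / 60000
  = 78.54 kW


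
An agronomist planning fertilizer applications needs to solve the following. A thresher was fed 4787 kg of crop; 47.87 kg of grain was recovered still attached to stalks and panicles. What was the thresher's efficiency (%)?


eta = (total - unthreshed) / total * 100
    = (4787 - 47.87) / 4787 * 100
    = 4739.13 / 4787 * 100
    = 99%


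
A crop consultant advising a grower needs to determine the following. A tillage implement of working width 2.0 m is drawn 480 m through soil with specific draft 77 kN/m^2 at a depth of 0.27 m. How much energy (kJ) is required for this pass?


E = k * d * w * L
  = 77 * 0.27 * 2.0 * 480
  = 19958.40 kJ


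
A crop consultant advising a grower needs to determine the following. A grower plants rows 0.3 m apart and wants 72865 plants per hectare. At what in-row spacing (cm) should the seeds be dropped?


spacing = 10000 / (row_sp * density)
        = 10000 / (0.3 * 72865)
        = 10000 / 21859.50
        = 0.45747 m = 45.75 cm


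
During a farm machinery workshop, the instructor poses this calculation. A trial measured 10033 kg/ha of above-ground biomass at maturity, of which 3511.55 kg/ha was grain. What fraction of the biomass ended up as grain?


HI = grain_yield / biomass
   = 3511.55 / 10033
   = 0.35


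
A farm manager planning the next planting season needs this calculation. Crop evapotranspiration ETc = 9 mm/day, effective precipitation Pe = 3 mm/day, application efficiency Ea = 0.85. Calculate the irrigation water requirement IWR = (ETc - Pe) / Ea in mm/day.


IWR = (ETc - Pe) / Ea
    = (9 - 3) / 0.85
    = 6 / 0.85
    = 7.06 mm/day


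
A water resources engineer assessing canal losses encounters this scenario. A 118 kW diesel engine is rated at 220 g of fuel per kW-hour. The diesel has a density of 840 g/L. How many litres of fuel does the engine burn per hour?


FC = P * BSFC / rho_fuel
   = 118 * 220 / 840
   = 25960 / 840
   = 30.90 L/h


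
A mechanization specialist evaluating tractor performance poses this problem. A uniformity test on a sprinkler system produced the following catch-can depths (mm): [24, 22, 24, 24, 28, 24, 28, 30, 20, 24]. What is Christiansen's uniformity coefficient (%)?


xbar = 248 / 10 = 24.800
sum|xi - xbar| = 23.200
CU = 100 * (1 - 23.200 / (10 * 24.800))
   = 100 * (1 - 0.0935)
   = 90.65%


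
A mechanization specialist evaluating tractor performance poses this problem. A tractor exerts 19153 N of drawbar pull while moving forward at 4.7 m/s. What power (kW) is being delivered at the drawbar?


P = F * v / 1000
  = 19153 * 4.7 / 1000
  = 90019.10 / 1000
  = 90.02 kW


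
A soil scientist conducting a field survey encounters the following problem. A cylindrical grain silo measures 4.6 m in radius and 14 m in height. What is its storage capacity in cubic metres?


V = pi * r^2 * h
  = pi * 4.6^2 * 14
  = pi * 21.16 * 14
  = 930.67 m^3


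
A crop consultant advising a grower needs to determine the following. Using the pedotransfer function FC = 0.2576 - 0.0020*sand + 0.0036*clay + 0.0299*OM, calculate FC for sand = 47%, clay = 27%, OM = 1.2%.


FC = 0.2576 - 0.0020*47 + 0.0036*27 + 0.0299*1.2
   = 0.2576 - 0.0940 + 0.0972 + 0.0359
   = 0.2967


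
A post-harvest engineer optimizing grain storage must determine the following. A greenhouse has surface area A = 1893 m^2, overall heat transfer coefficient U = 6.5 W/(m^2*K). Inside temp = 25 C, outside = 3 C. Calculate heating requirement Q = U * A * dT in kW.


dT = 25 - (3) = 22 K
Q = U * A * dT
  = 6.5 * 1893 * 22
  = 270699 W = 270.70 kW


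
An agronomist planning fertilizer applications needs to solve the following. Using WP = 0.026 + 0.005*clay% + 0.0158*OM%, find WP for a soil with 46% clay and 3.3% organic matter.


WP = 0.026 + 0.005*46 + 0.0158*3.3
   = 0.026 + 0.2300 + 0.0521
   = 0.3081


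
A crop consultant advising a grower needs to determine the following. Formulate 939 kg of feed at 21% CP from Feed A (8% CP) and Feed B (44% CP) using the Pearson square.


parts_A = CP_b - target = 44 - 21 = 23
parts_B = target - CP_a = 21 - 8 = 13
total_parts = 23 + 13 = 36
Feed A = 939 * 23 / 36 = 599.92 kg
Feed B = 939 * 13 / 36 = 339.08 kg

599.92 kg


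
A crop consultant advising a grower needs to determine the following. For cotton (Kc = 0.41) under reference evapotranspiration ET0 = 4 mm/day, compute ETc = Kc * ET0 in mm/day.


ETc = Kc * ET0
    = 0.41 * 4
    = 1.64 mm/day


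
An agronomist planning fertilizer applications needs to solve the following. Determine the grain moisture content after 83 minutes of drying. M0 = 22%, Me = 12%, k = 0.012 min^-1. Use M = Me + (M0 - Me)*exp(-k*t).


M = Me + (M0 - Me) * e^(-k*t)
  = 12 + (22 - 12) * e^(-0.012*83)
  = 12 + 10 * e^(-0.996)
  = 12 + 10 * 0.36935
  = 12 + 3.6935
  = 15.69%


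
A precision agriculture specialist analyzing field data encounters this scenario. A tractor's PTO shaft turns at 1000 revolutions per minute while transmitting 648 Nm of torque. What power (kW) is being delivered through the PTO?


P = 2*pi*n*T / 60000
  = 2*pi * 1000 * 648 / 60000
  = 4071504.08 / 60000
  = 67.86 kW


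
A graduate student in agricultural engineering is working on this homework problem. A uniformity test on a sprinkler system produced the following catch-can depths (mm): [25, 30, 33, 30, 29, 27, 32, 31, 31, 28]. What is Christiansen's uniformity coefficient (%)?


xbar = 296 / 10 = 29.600
sum|xi - xbar| = 18.800
CU = 100 * (1 - 18.800 / (10 * 29.600))
   = 100 * (1 - 0.0635)
   = 93.65%


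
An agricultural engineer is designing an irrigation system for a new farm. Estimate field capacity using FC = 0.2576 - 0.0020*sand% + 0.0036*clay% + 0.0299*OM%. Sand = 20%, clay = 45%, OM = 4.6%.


FC = 0.2576 - 0.0020*20 + 0.0036*45 + 0.0299*4.6
   = 0.2576 - 0.0400 + 0.1620 + 0.1375
   = 0.5171


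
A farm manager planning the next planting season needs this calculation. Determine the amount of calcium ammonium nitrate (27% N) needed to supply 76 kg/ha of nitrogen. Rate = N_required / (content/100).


Rate = N_required / (N_content / 100)
     = 76 / (27 / 100)
     = 76 / 0.27
     = 281.48 kg/ha


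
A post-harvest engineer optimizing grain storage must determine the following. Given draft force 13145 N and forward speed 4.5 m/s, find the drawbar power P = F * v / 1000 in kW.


P = F * v / 1000
  = 13145 * 4.5 / 1000
  = 59152.50 / 1000
  = 59.15 kW


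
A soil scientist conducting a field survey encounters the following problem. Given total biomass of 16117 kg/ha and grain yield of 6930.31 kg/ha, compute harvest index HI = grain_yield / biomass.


HI = grain_yield / biomass
   = 6930.31 / 16117
   = 0.43


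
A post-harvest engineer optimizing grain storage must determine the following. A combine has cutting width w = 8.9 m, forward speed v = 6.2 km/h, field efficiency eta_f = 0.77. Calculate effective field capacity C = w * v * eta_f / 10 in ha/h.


C = w * v * eta_f / 10
  = 8.9 * 6.2 * 0.77 / 10
  = 42.49 / 10
  = 4.25 ha/h


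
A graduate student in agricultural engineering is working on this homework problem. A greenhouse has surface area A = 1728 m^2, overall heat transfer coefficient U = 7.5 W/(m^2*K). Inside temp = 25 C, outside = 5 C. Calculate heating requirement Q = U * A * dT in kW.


dT = 25 - (5) = 20 K
Q = U * A * dT
  = 7.5 * 1728 * 20
  = 259200 W = 259.20 kW


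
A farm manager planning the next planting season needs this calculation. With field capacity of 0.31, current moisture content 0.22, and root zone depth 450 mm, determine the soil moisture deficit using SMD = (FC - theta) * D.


SMD = (FC - theta) * D
    = (0.31 - 0.22) * 450
    = 0.090 * 450
    = 40.50 mm


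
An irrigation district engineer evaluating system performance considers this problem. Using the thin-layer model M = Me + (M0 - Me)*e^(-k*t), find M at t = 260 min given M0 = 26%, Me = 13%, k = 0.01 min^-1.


M = Me + (M0 - Me) * e^(-k*t)
  = 13 + (26 - 13) * e^(-0.01*260)
  = 13 + 13 * e^(-2.600)
  = 13 + 13 * 0.07427
  = 13 + 0.9656
  = 13.97%


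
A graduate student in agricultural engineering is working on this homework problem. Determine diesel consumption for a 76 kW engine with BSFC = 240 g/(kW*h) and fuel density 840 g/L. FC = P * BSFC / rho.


FC = P * BSFC / rho_fuel
   = 76 * 240 / 840
   = 18240 / 840
   = 21.71 L/h


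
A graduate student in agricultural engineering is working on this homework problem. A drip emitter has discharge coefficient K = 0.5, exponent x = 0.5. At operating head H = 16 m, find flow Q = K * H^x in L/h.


Q = K * H^x
  = 0.5 * 16^0.5
  = 0.5 * 4
  = 2 L/h


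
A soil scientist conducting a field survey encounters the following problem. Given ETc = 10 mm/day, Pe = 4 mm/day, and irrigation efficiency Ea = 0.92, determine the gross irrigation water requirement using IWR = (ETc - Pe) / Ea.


IWR = (ETc - Pe) / Ea
    = (10 - 4) / 0.92
    = 6 / 0.92
    = 6.52 mm/day


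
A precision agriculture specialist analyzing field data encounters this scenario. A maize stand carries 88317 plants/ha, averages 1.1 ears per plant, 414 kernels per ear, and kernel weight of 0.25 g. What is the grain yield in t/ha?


Y = density * ears * kernels * kw
  = 88317 * 1.1 * 414 * 0.25 g/ha
  = 10054890.45 g/ha
  = 10054.89 kg/ha = 10.05 t/ha


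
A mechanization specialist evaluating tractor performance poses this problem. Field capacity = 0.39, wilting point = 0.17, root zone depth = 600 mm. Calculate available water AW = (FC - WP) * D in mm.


AW = (FC - WP) * D
   = (0.39 - 0.17) * 600
   = 0.22 * 600
   = 132 mm


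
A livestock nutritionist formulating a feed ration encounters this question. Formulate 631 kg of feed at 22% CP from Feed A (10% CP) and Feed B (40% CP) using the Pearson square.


parts_A = CP_b - target = 40 - 22 = 18
parts_B = target - CP_a = 22 - 10 = 12
total_parts = 18 + 12 = 30
Feed A = 631 * 18 / 30 = 378.60 kg
Feed B = 631 * 12 / 30 = 252.40 kg

378.60 kg


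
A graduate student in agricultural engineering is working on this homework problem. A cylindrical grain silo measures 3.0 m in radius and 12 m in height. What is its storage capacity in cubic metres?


V = pi * r^2 * h
  = pi * 3.0^2 * 12
  = pi * 9 * 12
  = 339.29 m^3


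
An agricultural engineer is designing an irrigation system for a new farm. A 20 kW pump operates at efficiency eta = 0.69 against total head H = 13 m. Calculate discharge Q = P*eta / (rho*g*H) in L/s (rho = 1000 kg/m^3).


Q = (P * 1000 * eta) / (rho * g * H)
  = (20 * 1000 * 0.69) / (1000 * 9.81 * 13)
  = 13800 / 127530
  = 0.10821 m^3/s = 108.21 L/s


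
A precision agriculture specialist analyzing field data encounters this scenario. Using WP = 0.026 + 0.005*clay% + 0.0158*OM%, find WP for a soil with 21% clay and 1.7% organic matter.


WP = 0.026 + 0.005*21 + 0.0158*1.7
   = 0.026 + 0.1050 + 0.0269
   = 0.1579


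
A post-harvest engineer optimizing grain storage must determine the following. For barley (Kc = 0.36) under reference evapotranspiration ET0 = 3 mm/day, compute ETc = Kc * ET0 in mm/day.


ETc = Kc * ET0
    = 0.36 * 3
    = 1.08 mm/day


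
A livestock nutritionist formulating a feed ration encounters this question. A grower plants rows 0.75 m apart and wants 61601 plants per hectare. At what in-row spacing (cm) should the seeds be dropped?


spacing = 10000 / (row_sp * density)
        = 10000 / (0.75 * 61601)
        = 10000 / 46200.75
        = 0.21645 m = 21.64 cm


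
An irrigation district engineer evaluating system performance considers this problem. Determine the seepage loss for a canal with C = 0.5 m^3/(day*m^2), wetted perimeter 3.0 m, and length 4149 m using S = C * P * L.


S = C * P * L
  = 0.5 * 3.0 * 4149
  = 6223.50 m^3/day


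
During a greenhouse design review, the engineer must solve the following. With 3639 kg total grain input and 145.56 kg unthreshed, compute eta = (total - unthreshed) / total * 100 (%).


eta = (total - unthreshed) / total * 100
    = (3639 - 145.56) / 3639 * 100
    = 3493.44 / 3639 * 100
    = 96%


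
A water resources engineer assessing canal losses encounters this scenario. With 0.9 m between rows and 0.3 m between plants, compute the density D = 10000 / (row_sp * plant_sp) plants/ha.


D = 10000 / (row_sp * plant_sp)
  = 10000 / (0.9 * 0.3)
  = 10000 / 0.2700
  = 37037.04 plants/ha


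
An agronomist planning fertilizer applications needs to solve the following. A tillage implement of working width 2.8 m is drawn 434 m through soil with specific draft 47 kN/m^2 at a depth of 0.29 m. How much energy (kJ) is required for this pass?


E = k * d * w * L
  = 47 * 0.29 * 2.8 * 434
  = 16563.18 kJ


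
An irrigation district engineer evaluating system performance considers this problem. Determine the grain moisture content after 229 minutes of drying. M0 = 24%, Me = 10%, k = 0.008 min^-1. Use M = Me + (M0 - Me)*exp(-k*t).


M = Me + (M0 - Me) * e^(-k*t)
  = 10 + (24 - 10) * e^(-0.008*229)
  = 10 + 14 * e^(-1.832)
  = 10 + 14 * 0.16009
  = 10 + 2.2413
  = 12.24%


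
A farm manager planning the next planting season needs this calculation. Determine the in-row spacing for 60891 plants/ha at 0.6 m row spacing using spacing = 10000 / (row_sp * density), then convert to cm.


spacing = 10000 / (row_sp * density)
        = 10000 / (0.6 * 60891)
        = 10000 / 36534.60
        = 0.27371 m = 27.37 cm


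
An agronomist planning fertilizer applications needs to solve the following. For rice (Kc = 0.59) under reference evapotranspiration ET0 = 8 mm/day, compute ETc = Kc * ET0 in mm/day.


ETc = Kc * ET0
    = 0.59 * 8
    = 4.72 mm/day


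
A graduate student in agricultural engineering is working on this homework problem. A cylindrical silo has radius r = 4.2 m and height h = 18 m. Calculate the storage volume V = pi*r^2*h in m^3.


V = pi * r^2 * h
  = pi * 4.2^2 * 18
  = pi * 17.64 * 18
  = 997.52 m^3


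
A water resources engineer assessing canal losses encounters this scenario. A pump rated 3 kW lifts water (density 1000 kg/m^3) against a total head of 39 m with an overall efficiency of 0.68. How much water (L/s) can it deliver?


Q = (P * 1000 * eta) / (rho * g * H)
  = (3 * 1000 * 0.68) / (1000 * 9.81 * 39)
  = 2040 / 382590
  = 0.00533 m^3/s = 5.33 L/s


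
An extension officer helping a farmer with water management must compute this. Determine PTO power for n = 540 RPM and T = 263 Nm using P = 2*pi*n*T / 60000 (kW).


P = 2*pi*n*T / 60000
  = 2*pi * 540 * 263 / 60000
  = 892337.98 / 60000
  = 14.87 kW


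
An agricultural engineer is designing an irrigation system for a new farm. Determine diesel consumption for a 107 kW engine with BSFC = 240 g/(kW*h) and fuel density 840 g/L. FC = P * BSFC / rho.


FC = P * BSFC / rho_fuel
   = 107 * 240 / 840
   = 25680 / 840
   = 30.57 L/h


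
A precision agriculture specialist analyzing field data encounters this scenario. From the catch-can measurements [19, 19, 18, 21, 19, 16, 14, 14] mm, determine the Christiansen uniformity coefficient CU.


xbar = 140 / 8 = 17.500
sum|xi - xbar| = 17
CU = 100 * (1 - 17 / (8 * 17.500))
   = 100 * (1 - 0.1214)
   = 87.86%


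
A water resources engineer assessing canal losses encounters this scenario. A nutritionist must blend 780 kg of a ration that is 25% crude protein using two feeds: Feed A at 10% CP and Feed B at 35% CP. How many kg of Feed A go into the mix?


parts_A = CP_b - target = 35 - 25 = 10
parts_B = target - CP_a = 25 - 10 = 15
total_parts = 10 + 15 = 25
Feed A = 780 * 10 / 25 = 312 kg
Feed B = 780 * 15 / 25 = 468 kg

312 kg


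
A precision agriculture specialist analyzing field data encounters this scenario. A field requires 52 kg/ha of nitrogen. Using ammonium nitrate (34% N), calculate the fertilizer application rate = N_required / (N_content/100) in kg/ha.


Rate = N_required / (N_content / 100)
     = 52 / (34 / 100)
     = 52 / 0.34
     = 152.94 kg/ha


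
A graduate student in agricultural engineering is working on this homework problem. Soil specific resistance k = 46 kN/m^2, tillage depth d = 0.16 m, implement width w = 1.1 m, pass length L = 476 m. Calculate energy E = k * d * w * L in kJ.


E = k * d * w * L
  = 46 * 0.16 * 1.1 * 476
  = 3853.70 kJ


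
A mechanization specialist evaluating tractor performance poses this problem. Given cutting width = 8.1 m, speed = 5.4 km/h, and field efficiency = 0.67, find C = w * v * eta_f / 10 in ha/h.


C = w * v * eta_f / 10
  = 8.1 * 5.4 * 0.67 / 10
  = 29.31 / 10
  = 2.93 ha/h


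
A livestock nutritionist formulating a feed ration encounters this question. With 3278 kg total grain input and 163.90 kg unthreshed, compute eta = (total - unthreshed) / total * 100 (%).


eta = (total - unthreshed) / total * 100
    = (3278 - 163.90) / 3278 * 100
    = 3114.10 / 3278 * 100
    = 95%


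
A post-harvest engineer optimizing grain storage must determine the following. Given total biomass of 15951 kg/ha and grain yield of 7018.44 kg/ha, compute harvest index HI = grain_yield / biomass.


HI = grain_yield / biomass
   = 7018.44 / 15951
   = 0.44


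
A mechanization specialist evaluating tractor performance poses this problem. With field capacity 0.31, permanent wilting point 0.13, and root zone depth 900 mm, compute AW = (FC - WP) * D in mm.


AW = (FC - WP) * D
   = (0.31 - 0.13) * 900
   = 0.18 * 900
   = 162 mm


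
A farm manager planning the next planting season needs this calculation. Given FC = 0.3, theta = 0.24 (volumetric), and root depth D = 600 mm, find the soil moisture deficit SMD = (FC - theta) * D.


SMD = (FC - theta) * D
    = (0.3 - 0.24) * 600
    = 0.060 * 600
    = 36 mm


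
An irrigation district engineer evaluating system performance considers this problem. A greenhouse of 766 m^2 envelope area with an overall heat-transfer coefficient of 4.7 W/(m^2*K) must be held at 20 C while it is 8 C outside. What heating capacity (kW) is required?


dT = 20 - (8) = 12 K
Q = U * A * dT
  = 4.7 * 766 * 12
  = 43202.40 W = 43.20 kW


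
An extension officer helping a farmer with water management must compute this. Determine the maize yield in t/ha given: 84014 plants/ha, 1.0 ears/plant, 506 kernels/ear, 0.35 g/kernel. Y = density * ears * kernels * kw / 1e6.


Y = density * ears * kernels * kw
  = 84014 * 1.0 * 506 * 0.35 g/ha
  = 14878879.40 g/ha
  = 14878.88 kg/ha = 14.88 t/ha


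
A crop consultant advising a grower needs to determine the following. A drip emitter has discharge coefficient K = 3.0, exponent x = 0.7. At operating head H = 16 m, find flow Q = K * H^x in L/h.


Q = K * H^x
  = 3.0 * 16^0.7
  = 3.0 * 6.9644
  = 20.89 L/h


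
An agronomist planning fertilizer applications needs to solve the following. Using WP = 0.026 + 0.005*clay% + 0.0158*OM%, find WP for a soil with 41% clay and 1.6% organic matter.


WP = 0.026 + 0.005*41 + 0.0158*1.6
   = 0.026 + 0.2050 + 0.0253
   = 0.2563


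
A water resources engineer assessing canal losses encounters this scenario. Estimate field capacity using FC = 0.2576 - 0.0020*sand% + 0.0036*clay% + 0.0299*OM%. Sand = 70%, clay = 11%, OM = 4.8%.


FC = 0.2576 - 0.0020*70 + 0.0036*11 + 0.0299*4.8
   = 0.2576 - 0.1400 + 0.0396 + 0.1435
   = 0.3007


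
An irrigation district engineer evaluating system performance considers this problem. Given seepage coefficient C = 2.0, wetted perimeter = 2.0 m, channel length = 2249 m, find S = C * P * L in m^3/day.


S = C * P * L
  = 2.0 * 2.0 * 2249
  = 8996 m^3/day


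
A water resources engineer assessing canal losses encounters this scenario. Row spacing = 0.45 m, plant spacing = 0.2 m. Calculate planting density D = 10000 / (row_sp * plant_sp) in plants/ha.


D = 10000 / (row_sp * plant_sp)
  = 10000 / (0.45 * 0.2)
  = 10000 / 0.0900
  = 111111.11 plants/ha


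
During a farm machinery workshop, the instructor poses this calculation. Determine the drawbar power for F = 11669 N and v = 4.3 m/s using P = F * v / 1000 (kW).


P = F * v / 1000
  = 11669 * 4.3 / 1000
  = 50176.70 / 1000
  = 50.18 kW


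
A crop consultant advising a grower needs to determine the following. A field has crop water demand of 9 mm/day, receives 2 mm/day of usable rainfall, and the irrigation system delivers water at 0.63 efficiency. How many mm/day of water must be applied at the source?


IWR = (ETc - Pe) / Ea
    = (9 - 2) / 0.63
    = 7 / 0.63
    = 11.11 mm/day


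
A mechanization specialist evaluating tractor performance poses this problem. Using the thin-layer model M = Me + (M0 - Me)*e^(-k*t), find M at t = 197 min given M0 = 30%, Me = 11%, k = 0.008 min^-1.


M = Me + (M0 - Me) * e^(-k*t)
  = 11 + (30 - 11) * e^(-0.008*197)
  = 11 + 19 * e^(-1.576)
  = 11 + 19 * 0.20680
  = 11 + 3.9292
  = 14.93%


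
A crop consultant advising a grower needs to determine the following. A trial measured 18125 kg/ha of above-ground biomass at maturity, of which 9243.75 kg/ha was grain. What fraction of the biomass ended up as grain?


HI = grain_yield / biomass
   = 9243.75 / 18125
   = 0.51


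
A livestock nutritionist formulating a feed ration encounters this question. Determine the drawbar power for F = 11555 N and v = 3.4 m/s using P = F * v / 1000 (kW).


P = F * v / 1000
  = 11555 * 3.4 / 1000
  = 39287 / 1000
  = 39.29 kW


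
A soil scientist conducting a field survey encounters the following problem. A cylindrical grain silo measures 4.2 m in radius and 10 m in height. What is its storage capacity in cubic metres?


V = pi * r^2 * h
  = pi * 4.2^2 * 10
  = pi * 17.64 * 10
  = 554.18 m^3


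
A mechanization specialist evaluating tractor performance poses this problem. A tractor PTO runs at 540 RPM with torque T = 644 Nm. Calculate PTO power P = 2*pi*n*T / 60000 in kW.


P = 2*pi*n*T / 60000
  = 2*pi * 540 * 644 / 60000
  = 2185040.52 / 60000
  = 36.42 kW


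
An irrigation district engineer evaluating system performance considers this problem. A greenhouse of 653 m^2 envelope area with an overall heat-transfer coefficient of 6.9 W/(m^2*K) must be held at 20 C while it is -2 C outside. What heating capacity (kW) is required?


dT = 20 - (-2) = 22 K
Q = U * A * dT
  = 6.9 * 653 * 22
  = 99125.40 W = 99.13 kW


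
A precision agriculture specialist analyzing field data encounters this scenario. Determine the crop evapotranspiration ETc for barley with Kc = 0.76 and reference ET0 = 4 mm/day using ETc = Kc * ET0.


ETc = Kc * ET0
    = 0.76 * 4
    = 3.04 mm/day


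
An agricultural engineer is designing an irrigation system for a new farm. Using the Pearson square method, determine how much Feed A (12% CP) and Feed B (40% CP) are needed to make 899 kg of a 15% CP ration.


parts_A = CP_b - target = 40 - 15 = 25
parts_B = target - CP_a = 15 - 12 = 3
total_parts = 25 + 3 = 28
Feed A = 899 * 25 / 28 = 802.68 kg
Feed B = 899 * 3 / 28 = 96.32 kg

802.68 kg


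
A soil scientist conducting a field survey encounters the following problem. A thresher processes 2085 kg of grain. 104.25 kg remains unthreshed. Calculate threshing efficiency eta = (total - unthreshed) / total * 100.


eta = (total - unthreshed) / total * 100
    = (2085 - 104.25) / 2085 * 100
    = 1980.75 / 2085 * 100
    = 95%


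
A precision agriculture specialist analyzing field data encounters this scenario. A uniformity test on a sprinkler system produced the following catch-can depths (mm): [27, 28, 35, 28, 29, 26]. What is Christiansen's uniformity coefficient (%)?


xbar = 173 / 6 = 28.833
sum|xi - xbar| = 12.667
CU = 100 * (1 - 12.667 / (6 * 28.833))
   = 100 * (1 - 0.0732)
   = 92.68%


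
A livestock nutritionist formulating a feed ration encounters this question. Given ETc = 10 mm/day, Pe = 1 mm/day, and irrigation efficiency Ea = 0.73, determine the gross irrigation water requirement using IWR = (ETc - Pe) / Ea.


IWR = (ETc - Pe) / Ea
    = (10 - 1) / 0.73
    = 9 / 0.73
    = 12.33 mm/day


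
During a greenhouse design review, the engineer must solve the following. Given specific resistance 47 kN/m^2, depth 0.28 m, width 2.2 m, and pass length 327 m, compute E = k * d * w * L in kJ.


E = k * d * w * L
  = 47 * 0.28 * 2.2 * 327
  = 9467.30 kJ


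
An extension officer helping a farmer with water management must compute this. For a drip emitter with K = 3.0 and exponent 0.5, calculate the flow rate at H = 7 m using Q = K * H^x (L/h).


Q = K * H^x
  = 3.0 * 7^0.5
  = 3.0 * 2.6458
  = 7.94 L/h


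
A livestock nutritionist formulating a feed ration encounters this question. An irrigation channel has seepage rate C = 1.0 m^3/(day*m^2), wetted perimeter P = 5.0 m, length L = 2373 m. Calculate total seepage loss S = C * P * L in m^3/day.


S = C * P * L
  = 1.0 * 5.0 * 2373
  = 11865 m^3/day


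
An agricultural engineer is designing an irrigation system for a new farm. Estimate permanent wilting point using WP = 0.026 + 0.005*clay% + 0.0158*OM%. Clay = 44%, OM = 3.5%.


WP = 0.026 + 0.005*44 + 0.0158*3.5
   = 0.026 + 0.2200 + 0.0553
   = 0.3013


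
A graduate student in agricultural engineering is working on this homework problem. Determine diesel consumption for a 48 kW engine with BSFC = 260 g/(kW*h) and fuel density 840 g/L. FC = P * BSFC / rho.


FC = P * BSFC / rho_fuel
   = 48 * 260 / 840
   = 12480 / 840
   = 14.86 L/h


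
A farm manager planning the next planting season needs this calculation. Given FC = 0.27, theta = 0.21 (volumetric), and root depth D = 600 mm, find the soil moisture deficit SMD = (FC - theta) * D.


SMD = (FC - theta) * D
    = (0.27 - 0.21) * 600
    = 0.060 * 600
    = 36 mm


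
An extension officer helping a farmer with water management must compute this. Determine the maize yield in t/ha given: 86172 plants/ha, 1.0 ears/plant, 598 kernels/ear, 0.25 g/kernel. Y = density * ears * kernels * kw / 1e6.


Y = density * ears * kernels * kw
  = 86172 * 1.0 * 598 * 0.25 g/ha
  = 12882714 g/ha
  = 12882.71 kg/ha = 12.88 t/ha


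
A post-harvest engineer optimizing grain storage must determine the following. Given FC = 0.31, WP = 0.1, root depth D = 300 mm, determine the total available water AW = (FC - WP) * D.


AW = (FC - WP) * D
   = (0.31 - 0.1) * 300
   = 0.21 * 300
   = 63 mm


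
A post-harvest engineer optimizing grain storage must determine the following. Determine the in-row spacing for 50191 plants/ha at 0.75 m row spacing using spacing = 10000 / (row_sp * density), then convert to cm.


spacing = 10000 / (row_sp * density)
        = 10000 / (0.75 * 50191)
        = 10000 / 37643.25
        = 0.26565 m = 26.57 cm


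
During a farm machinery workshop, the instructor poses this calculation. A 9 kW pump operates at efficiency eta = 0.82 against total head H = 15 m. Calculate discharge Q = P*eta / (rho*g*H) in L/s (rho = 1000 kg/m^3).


Q = (P * 1000 * eta) / (rho * g * H)
  = (9 * 1000 * 0.82) / (1000 * 9.81 * 15)
  = 7380 / 147150
  = 0.05015 m^3/s = 50.15 L/s


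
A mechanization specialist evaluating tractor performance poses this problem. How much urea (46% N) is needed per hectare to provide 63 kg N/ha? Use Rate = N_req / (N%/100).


Rate = N_required / (N_content / 100)
     = 63 / (46 / 100)
     = 63 / 0.46
     = 136.96 kg/ha


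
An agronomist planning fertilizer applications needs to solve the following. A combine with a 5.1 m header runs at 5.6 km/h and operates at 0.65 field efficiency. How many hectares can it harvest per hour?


C = w * v * eta_f / 10
  = 5.1 * 5.6 * 0.65 / 10
  = 18.56 / 10
  = 1.86 ha/h


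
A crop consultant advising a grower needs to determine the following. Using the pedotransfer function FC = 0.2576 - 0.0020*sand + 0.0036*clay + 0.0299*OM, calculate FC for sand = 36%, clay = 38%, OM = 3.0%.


FC = 0.2576 - 0.0020*36 + 0.0036*38 + 0.0299*3.0
   = 0.2576 - 0.0720 + 0.1368 + 0.0897
   = 0.4121


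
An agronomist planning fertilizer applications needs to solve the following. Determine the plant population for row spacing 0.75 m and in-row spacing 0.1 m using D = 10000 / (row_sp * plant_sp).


D = 10000 / (row_sp * plant_sp)
  = 10000 / (0.75 * 0.1)
  = 10000 / 0.0750
  = 133333.33 plants/ha


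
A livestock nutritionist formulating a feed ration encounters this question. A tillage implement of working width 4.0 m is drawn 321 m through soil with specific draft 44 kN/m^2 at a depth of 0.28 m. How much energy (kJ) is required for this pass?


E = k * d * w * L
  = 44 * 0.28 * 4.0 * 321
  = 15818.88 kJ


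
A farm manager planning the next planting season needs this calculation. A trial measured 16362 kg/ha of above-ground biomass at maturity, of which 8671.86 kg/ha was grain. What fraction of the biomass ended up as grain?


HI = grain_yield / biomass
   = 8671.86 / 16362
   = 0.53


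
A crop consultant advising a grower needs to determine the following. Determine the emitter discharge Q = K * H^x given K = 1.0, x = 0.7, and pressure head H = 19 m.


Q = K * H^x
  = 1.0 * 19^0.7
  = 1.0 * 7.8547
  = 7.85 L/h
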